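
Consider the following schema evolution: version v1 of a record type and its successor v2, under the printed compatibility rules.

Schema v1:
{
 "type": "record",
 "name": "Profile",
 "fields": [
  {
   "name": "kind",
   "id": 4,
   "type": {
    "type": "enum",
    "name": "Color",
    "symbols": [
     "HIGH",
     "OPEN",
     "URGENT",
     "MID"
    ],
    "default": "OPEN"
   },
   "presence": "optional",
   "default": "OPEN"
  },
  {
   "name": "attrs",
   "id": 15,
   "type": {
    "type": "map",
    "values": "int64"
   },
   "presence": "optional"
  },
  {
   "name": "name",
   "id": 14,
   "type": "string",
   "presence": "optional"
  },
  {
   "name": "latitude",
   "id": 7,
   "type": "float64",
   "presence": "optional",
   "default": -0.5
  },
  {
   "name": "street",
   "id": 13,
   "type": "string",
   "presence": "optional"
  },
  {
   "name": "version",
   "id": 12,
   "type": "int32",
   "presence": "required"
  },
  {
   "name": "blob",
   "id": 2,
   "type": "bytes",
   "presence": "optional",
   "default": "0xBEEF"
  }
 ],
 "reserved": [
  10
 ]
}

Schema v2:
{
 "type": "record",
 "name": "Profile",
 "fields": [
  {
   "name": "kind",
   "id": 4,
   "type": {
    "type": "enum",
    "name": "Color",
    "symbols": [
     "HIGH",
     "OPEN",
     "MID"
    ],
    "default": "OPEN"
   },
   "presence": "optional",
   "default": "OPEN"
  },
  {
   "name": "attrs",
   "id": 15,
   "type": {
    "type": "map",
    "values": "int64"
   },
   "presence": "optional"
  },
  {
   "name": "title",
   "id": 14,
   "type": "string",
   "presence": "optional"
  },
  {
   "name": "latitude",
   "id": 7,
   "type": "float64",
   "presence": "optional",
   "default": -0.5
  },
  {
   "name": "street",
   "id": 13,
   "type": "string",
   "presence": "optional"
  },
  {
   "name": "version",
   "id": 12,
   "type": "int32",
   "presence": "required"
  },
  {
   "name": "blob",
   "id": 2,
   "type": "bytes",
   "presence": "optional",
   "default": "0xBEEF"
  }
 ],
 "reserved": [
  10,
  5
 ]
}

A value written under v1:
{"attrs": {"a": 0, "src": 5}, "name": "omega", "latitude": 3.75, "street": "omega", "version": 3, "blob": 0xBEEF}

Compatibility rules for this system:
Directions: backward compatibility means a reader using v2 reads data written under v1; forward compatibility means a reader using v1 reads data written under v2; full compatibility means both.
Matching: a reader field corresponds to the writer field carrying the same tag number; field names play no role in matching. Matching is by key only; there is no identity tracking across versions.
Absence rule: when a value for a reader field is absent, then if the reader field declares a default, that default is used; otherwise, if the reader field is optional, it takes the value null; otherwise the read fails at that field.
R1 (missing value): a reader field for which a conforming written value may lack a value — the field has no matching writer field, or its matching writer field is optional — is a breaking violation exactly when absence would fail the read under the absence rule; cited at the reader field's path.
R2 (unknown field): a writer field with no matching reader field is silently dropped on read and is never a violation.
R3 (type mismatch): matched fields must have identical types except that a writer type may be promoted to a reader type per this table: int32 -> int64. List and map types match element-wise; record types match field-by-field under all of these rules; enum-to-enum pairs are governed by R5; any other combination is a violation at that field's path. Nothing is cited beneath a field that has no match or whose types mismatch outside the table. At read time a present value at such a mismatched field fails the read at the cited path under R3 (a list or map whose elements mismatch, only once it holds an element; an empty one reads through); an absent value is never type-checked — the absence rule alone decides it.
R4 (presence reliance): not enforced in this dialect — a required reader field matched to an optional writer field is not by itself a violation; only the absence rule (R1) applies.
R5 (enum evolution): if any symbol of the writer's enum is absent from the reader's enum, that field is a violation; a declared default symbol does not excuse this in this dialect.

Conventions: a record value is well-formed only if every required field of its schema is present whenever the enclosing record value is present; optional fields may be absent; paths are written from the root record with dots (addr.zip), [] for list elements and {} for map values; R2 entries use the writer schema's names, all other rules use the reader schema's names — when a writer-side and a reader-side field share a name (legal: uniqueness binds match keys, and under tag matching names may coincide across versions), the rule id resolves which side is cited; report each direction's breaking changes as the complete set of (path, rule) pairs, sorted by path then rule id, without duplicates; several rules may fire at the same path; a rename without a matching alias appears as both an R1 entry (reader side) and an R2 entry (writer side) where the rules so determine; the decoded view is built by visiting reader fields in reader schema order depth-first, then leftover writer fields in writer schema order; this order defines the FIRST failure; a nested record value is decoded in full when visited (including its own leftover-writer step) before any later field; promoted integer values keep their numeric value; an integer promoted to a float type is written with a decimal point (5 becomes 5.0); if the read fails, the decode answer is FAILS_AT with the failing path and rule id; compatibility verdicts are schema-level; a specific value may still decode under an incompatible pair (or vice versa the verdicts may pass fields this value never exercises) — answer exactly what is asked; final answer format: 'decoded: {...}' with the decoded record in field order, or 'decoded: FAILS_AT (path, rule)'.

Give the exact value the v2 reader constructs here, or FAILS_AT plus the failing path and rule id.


in Profile below, arrows point writer -> reader
decode walk for Profile under reader schema v2:
  kind := "OPEN" (absent -> default)
  attrs := {"a": 0, "src": 5}
  title := "omega" (from writer name)
  latitude := 3.75
  street := "omega"
  version := 3
  blob := 0xBEEF
  => decoded: {"kind": "OPEN", "attrs": {"a": 0, "src": 5}, "title": "omega", "latitude": 3.75, "street": "omega", "version": 3, "blob": 0xBEEF}
the rest of the Profile diff is inert for this question:
  enum Color (field kind in record Profile): symbol URGENT removed -> matters for Profile compatibility verdicts, not for this value's decode

decoded: {"kind": "OPEN", "attrs": {"a": 0, "src": 5}, "title": "omega", "latitude": 3.75, "street": "omega", "version": 3, "blob": 0xBEEF}


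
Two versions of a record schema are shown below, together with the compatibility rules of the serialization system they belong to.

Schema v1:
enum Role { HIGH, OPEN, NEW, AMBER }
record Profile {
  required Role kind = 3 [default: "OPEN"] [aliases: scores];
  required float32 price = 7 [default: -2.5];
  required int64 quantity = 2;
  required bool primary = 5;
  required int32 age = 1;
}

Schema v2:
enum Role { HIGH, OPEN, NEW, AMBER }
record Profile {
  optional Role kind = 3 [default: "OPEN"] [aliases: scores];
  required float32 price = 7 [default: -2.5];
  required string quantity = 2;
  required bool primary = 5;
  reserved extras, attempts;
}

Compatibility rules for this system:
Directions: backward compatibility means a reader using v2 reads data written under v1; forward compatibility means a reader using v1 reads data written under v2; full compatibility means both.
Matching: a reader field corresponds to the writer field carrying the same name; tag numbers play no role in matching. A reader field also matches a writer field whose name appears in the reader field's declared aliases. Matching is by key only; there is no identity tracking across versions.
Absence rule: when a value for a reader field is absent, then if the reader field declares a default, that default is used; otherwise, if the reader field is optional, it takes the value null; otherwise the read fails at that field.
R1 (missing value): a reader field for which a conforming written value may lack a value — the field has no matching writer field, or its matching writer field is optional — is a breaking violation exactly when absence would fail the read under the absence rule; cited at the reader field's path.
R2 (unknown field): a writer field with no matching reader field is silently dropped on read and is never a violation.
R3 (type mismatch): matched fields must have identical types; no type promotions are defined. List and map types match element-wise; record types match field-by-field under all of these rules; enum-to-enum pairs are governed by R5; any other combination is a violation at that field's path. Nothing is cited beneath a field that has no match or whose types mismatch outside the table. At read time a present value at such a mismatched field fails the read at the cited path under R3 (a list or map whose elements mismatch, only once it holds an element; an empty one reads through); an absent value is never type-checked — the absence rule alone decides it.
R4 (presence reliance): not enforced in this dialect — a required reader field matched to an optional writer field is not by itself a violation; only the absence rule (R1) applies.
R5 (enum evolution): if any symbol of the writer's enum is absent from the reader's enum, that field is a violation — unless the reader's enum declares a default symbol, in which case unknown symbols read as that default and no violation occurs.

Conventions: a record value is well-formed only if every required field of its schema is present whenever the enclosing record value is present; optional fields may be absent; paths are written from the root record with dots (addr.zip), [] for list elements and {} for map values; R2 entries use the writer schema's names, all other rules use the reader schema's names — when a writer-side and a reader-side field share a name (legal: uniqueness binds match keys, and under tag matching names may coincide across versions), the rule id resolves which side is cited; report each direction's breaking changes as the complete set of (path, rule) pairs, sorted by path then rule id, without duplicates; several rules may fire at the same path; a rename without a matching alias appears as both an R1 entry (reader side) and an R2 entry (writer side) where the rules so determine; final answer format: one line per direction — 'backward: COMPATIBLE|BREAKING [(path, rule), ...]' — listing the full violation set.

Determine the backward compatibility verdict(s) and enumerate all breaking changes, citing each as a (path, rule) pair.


backward: BREAKING [(quantity, R3)]

in Profile below, arrows point writer -> reader
checking backward for Profile: reader v2 against writer v1:
  Role -> Role, writer required: kind aligns to kind
  float32 -> float32, writer required: price aligns to price
  int64 -> string, writer required: quantity aligns to quantity
  bool -> bool, writer required: primary aligns to primary
  writer age: unknown to reader
  breaking: (quantity, R3)
  backward on Profile therefore BREAKING (1)
checking off the Profile differences that do not matter here:
  field kind in record Profile: required changed to optional -> triggers nothing under Profile's printed rules — same verdict
  removed field age from record Profile -> affects forward compatibility only, which is not asked


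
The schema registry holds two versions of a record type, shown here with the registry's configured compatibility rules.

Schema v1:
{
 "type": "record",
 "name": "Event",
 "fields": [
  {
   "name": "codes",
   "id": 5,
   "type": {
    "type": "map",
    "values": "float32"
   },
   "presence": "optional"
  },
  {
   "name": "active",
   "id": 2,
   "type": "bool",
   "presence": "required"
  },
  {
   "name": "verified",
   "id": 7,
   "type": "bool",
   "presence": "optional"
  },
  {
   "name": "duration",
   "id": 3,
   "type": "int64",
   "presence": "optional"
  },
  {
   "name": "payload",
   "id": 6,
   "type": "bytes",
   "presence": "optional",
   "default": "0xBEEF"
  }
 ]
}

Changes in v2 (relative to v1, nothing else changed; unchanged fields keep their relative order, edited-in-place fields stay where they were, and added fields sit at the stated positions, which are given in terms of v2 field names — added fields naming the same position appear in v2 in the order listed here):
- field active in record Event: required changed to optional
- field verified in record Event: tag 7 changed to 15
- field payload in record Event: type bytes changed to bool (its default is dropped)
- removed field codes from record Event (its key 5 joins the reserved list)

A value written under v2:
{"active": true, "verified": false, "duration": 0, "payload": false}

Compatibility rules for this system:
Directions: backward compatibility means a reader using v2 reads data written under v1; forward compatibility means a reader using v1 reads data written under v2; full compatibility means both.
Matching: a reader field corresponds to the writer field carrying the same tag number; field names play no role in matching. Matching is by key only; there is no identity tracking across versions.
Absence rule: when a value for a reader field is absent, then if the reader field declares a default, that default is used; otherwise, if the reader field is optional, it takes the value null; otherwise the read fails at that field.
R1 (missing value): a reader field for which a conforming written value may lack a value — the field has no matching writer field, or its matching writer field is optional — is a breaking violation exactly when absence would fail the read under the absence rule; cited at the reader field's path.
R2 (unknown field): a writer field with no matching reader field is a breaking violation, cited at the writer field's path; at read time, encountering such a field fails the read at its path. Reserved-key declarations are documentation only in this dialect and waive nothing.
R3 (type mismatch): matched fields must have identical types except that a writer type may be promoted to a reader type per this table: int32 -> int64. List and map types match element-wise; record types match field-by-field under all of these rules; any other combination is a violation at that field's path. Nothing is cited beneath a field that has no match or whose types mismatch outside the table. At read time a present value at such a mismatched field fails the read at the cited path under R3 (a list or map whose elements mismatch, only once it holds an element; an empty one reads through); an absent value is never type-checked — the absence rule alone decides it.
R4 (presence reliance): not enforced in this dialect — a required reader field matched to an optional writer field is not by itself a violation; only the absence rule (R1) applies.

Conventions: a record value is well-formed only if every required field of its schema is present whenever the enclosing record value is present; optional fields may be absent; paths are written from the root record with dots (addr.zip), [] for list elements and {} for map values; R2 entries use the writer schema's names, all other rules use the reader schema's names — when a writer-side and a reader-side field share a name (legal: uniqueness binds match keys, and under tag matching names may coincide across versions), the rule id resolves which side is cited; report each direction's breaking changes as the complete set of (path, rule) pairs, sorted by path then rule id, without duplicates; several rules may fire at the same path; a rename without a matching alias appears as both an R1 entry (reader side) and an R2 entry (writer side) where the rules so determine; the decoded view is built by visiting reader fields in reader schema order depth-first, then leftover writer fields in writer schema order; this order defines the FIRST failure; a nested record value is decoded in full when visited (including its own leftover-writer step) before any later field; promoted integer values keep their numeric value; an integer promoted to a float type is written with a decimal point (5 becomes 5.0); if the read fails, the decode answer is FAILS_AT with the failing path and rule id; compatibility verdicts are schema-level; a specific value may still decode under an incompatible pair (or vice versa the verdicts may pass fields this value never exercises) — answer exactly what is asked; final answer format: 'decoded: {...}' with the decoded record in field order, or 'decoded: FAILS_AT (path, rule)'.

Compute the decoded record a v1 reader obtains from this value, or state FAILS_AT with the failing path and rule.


in Event below, arrows point writer -> reader
decoding the Event value with the v1 reader:
  codes := null (absent, optional -> null)
  active := true
  verified := null (absent, optional -> null)
  duration := 0
  read fails at payload under R3
  => FAILS_AT (payload, R3)
diffs on Event not affecting the asked answer:
  field active in record Event: required changed to optional -> affects the rule determinations only; this particular Event value decodes identically
  field verified in record Event: tag 7 changed to 15 -> affects the rule determinations only; this particular Event value decodes identically
  removed field codes from record Event (its key 5 joins the reserved list) -> affects the rule determinations only; this particular Event value decodes identically

decoded: FAILS_AT (payload, R3)


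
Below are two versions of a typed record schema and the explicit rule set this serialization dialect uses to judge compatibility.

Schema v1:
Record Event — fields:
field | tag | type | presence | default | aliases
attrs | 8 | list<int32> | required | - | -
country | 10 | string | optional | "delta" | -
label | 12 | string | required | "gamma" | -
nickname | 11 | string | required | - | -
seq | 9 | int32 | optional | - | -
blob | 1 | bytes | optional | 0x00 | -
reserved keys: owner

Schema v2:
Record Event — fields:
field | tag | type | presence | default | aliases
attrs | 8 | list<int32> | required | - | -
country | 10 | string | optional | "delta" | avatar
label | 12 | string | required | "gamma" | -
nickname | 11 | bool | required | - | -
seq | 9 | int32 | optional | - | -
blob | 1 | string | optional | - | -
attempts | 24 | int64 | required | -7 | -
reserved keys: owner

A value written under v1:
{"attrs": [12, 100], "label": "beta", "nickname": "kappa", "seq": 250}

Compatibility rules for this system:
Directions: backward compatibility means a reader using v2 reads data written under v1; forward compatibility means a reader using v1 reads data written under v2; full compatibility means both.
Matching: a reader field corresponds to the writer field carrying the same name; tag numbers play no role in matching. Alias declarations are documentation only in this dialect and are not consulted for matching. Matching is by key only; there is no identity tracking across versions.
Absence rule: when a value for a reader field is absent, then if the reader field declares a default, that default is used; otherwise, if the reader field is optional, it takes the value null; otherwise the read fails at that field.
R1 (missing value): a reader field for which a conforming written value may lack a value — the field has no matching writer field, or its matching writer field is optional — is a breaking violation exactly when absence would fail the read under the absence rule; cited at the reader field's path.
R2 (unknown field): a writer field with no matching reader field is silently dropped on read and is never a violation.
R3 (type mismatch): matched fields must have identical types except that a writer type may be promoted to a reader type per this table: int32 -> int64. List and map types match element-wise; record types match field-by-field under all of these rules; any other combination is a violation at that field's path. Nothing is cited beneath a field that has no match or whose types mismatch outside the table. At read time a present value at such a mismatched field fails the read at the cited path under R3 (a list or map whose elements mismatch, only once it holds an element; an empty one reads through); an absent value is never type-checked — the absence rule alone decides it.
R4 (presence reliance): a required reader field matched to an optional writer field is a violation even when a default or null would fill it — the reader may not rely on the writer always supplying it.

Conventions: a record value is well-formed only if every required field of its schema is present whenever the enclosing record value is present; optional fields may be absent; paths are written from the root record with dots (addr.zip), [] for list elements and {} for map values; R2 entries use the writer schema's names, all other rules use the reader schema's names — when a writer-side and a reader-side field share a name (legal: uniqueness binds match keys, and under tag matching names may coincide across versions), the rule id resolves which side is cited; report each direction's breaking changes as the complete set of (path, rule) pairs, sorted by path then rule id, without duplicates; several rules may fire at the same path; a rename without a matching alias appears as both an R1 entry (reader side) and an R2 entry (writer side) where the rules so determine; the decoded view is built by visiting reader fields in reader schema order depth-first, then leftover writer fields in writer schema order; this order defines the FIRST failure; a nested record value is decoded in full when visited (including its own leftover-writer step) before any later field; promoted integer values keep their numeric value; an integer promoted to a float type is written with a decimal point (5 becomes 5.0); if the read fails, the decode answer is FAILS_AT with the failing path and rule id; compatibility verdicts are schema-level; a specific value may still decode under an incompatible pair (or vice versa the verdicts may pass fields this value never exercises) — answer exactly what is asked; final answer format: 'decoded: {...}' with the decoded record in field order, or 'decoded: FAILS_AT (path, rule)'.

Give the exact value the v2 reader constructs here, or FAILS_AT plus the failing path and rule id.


arrows below run writer -> reader for Event
migrating the Event value to v2:
  attrs := [12, 100]
  country := "delta" (absent -> default)
  label := "beta"
  read fails at nickname under R3
  => FAILS_AT (nickname, R3)
the rest of the Event diff is inert for this question:
  field blob in record Event: type bytes changed to string (its default is dropped) -> affects the rule determinations only; this particular Event value decodes identically
  added field attempts to record Event: required int64, tag 24, default -7 (in v2 it sits last) -> inert under this dialect — no rule fires on Event and the result does not move

decoded: FAILS_AT (nickname, R3)


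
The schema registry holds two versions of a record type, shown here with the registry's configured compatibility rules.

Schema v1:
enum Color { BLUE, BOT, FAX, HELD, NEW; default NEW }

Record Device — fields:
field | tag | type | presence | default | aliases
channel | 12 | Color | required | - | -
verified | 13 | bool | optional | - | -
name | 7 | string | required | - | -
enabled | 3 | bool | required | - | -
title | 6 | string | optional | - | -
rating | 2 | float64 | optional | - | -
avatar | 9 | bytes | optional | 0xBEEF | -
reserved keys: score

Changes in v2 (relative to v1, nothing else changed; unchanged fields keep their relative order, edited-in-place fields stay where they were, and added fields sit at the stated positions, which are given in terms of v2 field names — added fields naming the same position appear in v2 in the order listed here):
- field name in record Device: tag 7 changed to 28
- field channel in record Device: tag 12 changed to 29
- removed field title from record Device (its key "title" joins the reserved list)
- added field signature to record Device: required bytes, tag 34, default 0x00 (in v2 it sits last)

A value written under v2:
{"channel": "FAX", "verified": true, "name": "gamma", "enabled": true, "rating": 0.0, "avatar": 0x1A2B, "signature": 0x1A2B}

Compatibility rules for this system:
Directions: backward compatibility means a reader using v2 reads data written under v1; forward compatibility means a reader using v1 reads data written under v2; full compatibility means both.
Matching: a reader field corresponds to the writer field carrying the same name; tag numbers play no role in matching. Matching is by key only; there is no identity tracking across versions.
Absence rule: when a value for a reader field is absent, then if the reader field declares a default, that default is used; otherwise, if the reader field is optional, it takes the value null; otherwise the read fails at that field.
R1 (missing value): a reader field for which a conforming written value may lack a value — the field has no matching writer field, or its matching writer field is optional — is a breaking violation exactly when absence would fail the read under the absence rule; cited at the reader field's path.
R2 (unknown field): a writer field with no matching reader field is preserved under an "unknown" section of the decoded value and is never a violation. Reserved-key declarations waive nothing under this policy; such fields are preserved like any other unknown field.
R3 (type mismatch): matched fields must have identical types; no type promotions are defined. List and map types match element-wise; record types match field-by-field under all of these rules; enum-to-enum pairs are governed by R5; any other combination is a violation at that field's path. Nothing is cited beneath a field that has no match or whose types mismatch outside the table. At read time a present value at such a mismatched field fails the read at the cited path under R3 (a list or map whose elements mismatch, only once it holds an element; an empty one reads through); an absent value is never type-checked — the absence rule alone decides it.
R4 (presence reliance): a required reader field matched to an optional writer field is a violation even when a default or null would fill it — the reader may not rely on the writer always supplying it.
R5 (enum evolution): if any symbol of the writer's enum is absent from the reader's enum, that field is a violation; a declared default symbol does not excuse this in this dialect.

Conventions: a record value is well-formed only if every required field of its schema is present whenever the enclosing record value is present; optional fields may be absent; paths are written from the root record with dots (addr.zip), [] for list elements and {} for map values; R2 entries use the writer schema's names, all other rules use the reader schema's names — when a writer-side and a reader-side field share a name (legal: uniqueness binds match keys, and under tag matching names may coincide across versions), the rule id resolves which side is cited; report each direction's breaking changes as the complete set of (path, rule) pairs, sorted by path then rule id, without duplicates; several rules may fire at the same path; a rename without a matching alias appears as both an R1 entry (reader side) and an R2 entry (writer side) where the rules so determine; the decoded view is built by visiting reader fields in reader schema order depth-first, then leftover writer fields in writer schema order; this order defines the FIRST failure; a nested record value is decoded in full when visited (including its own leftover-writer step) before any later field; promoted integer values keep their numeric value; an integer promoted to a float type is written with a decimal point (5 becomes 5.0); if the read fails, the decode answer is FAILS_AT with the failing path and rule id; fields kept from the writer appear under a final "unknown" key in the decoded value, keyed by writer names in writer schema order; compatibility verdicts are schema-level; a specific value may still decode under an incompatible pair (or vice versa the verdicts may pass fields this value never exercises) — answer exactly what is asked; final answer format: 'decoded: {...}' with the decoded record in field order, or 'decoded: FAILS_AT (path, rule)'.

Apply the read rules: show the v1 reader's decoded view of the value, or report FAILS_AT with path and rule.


decoded: {"channel": "FAX", "verified": true, "name": "gamma", "enabled": true, "title": null, "rating": 0.0, "avatar": 0x1A2B, "unknown": {"signature": 0x1A2B}}

arrows below run writer -> reader for Device
migrating the Device value to v1:
  channel := "FAX"
  verified := true
  name := "gamma"
  enabled := true
  title := null (not supplied -> null)
  rating := 0.0
  avatar := 0x1A2B
  writer signature: kept under "unknown"
  => decoded: {"channel": "FAX", "verified": true, "name": "gamma", "enabled": true, "title": null, "rating": 0.0, "avatar": 0x1A2B, "unknown": {"signature": 0x1A2B}}
remaining Device differences; none change what is asked:
  field name in record Device: tag 7 changed to 28 -> no rule fires on it and the decoded Device view is identical with or without it
  field channel in record Device: tag 12 changed to 29 -> no rule fires on it and the decoded Device view is identical with or without it
  removed field title from record Device (its key "title" joins the reserved list) -> no rule fires on it and the decoded Device view is identical with or without it


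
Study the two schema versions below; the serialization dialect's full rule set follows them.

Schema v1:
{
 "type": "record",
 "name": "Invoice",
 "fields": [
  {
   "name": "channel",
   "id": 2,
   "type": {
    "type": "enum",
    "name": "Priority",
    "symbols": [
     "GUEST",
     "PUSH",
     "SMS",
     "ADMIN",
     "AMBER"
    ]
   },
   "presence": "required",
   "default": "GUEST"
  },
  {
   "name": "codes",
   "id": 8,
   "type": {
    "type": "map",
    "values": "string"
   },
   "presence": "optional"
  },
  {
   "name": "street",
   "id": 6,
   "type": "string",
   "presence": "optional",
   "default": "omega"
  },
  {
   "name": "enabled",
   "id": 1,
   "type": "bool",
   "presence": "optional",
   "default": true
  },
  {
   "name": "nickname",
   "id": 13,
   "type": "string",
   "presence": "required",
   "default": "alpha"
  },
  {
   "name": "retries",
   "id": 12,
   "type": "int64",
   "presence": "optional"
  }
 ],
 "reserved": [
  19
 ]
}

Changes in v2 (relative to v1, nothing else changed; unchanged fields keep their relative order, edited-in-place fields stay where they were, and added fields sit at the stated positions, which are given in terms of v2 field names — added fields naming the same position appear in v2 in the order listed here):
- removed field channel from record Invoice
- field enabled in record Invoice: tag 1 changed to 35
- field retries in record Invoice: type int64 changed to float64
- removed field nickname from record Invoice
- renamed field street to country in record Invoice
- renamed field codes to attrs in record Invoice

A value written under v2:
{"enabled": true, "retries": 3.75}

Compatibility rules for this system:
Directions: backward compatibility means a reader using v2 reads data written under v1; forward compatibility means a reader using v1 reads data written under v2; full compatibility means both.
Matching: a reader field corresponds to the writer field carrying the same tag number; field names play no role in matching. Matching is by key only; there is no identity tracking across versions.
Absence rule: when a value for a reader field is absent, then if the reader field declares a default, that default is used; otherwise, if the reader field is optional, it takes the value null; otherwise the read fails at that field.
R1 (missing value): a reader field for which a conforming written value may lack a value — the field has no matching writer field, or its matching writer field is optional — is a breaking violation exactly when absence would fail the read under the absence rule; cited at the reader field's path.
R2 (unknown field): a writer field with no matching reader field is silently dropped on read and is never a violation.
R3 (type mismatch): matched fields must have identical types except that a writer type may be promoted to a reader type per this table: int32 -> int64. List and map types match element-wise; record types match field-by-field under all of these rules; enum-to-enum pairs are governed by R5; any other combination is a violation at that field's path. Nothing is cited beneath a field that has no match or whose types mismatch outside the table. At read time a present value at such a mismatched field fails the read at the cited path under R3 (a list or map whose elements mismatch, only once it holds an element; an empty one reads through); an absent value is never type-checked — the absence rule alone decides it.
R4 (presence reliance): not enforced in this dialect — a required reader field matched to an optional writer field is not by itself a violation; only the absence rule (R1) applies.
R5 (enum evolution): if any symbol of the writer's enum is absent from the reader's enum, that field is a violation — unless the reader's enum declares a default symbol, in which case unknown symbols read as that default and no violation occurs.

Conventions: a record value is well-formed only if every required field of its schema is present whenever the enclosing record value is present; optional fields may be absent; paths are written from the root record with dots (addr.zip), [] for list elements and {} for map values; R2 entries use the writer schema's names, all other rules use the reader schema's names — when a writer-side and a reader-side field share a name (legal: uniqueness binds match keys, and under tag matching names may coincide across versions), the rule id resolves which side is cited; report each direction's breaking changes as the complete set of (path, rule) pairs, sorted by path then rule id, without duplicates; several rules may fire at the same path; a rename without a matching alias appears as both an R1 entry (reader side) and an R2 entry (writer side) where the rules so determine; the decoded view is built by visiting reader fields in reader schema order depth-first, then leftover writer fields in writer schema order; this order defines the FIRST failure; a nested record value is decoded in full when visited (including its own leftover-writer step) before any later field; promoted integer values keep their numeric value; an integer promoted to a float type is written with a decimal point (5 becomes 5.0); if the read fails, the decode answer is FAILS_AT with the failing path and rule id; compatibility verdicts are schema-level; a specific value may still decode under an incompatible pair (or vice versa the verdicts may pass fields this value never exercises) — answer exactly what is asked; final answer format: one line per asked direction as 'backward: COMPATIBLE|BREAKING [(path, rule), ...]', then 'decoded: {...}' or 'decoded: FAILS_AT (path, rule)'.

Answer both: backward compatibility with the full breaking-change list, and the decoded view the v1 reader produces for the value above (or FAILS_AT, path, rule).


arrows below run writer -> reader for Invoice
backward pass over Invoice, reader schema v2, writer schema v1:
  writer optional, map<string, string> -> map<string, string>: reader attrs maps from writer codes
  writer optional, string -> string: reader country maps from writer street
  enabled: no writer-side match
  writer optional, int64 -> float64: reader retries maps from writer retries
  writer channel: unknown to reader
  writer enabled: unknown to reader
  writer nickname: unknown to reader
  breaking: (retries, R3)
  backward on Invoice therefore BREAKING (1)
decode walk for Invoice under reader schema v1:
  channel := "GUEST" (missing; default applied)
  codes := null (missing; optional => null)
  street := "omega" (missing; default applied)
  enabled := true (missing; default applied)
  nickname := "alpha" (missing; default applied)
  read fails at retries under R3
  => FAILS_AT (retries, R3)
the other Invoice changes do not affect what is asked:
  removed field channel from record Invoice -> no rule fires on it in Invoice's dialect; the asked verdict holds
  field enabled in record Invoice: tag 1 changed to 35 -> no rule fires on it in Invoice's dialect; the asked verdict holds
  removed field nickname from record Invoice -> no rule fires on it in Invoice's dialect; the asked verdict holds
  renamed field street to country in record Invoice -> no rule fires on it in Invoice's dialect; the asked verdict holds
  renamed field codes to attrs in record Invoice -> no rule fires on it in Invoice's dialect; the asked verdict holds

backward: BREAKING [(retries, R3)]; decoded: FAILS_AT (retries, R3)


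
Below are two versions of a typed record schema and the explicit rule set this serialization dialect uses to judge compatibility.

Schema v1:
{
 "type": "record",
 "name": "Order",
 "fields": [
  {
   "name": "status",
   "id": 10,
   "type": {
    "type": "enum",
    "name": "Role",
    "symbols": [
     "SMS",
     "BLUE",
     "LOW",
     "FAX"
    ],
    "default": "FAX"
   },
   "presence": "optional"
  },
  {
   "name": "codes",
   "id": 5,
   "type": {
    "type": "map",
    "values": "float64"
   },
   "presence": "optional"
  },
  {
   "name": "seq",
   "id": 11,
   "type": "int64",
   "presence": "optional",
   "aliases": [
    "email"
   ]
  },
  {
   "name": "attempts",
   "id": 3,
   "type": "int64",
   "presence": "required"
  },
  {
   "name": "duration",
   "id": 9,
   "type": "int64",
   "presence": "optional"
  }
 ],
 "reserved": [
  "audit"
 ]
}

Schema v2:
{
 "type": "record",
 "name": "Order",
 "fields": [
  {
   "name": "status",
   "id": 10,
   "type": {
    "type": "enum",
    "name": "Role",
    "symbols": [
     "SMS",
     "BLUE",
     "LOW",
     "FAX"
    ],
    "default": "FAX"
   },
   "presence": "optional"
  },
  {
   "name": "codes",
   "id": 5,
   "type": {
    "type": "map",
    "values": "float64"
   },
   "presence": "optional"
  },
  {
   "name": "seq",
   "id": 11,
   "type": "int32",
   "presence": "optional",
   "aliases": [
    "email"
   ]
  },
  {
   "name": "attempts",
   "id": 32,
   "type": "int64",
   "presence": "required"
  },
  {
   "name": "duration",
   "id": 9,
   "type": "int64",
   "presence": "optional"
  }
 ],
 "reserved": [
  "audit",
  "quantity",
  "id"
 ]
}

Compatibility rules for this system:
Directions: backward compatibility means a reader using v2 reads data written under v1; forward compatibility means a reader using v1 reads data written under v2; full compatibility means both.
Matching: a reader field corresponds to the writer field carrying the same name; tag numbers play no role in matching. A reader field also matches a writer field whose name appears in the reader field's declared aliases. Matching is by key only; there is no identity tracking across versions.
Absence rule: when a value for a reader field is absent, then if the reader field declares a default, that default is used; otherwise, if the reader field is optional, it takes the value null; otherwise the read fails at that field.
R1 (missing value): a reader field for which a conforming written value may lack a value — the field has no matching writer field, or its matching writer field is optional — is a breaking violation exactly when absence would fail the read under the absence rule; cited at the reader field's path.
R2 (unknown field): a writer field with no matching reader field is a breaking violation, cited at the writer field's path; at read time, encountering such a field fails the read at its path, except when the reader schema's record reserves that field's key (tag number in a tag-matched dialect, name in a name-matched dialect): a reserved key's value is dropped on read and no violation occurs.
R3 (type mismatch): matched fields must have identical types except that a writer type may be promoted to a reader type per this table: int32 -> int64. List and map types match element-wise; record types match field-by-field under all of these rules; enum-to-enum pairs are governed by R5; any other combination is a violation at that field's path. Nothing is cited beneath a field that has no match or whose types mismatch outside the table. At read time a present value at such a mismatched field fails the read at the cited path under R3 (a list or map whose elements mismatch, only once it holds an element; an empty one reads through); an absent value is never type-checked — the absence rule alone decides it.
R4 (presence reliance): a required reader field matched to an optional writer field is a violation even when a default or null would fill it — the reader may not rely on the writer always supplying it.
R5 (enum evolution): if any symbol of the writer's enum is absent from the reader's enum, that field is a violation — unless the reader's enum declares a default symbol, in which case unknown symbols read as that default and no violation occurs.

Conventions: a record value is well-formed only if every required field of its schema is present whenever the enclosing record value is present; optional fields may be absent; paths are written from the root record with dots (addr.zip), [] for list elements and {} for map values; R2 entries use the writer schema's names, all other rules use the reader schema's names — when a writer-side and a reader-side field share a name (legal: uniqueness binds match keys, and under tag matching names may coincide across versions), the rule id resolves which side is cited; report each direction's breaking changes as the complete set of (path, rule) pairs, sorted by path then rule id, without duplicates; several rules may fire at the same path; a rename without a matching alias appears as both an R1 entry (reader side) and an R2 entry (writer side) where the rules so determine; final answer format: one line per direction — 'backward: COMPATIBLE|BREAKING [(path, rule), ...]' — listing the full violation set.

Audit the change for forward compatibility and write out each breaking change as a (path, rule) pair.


each type pair in Order: writer, then reader
forward pass over Order, reader schema v1, writer schema v2:
  Role -> Role, writer optional: status aligns to status
  map<string, float64> -> map<string, float64>, writer optional: codes aligns to codes
  int32 -> int64, writer optional: seq aligns to seq
  int64 -> int64, writer required: attempts aligns to attempts
  int64 -> int64, writer optional: duration aligns to duration
  => no violations; forward on Order: COMPATIBLE
checking off the Order differences that do not matter here:
  field seq in record Order: type int64 changed to int32 -> its effect on Order is confined to the backward direction, not asked
  field attempts in record Order: tag 3 changed to 32 -> triggers nothing under Order's printed rules — same verdict

forward: COMPATIBLE []
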